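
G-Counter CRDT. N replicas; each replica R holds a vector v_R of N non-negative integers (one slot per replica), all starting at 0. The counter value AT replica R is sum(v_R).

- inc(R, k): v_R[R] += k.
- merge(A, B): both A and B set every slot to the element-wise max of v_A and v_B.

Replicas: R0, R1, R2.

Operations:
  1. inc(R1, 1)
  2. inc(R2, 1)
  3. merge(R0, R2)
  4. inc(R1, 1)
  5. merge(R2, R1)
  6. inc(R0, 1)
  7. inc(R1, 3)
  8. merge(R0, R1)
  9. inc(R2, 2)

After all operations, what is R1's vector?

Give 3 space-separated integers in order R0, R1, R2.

Op 1: inc R1 by 1 -> R1=(0,1,0) value=1
Op 2: inc R2 by 1 -> R2=(0,0,1) value=1
Op 3: merge R0<->R2 -> R0=(0,0,1) R2=(0,0,1)
Op 4: inc R1 by 1 -> R1=(0,2,0) value=2
Op 5: merge R2<->R1 -> R2=(0,2,1) R1=(0,2,1)
Op 6: inc R0 by 1 -> R0=(1,0,1) value=2
Op 7: inc R1 by 3 -> R1=(0,5,1) value=6
Op 8: merge R0<->R1 -> R0=(1,5,1) R1=(1,5,1)
Op 9: inc R2 by 2 -> R2=(0,2,3) value=5

Answer: 1 5 1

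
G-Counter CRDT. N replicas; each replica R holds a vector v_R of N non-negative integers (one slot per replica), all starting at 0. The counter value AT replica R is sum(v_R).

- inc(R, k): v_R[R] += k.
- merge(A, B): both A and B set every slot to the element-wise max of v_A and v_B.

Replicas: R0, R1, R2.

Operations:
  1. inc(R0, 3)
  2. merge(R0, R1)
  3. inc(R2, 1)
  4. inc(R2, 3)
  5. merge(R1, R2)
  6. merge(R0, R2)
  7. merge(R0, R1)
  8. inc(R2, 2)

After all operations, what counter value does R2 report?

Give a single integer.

Answer: 9

Derivation:
Op 1: inc R0 by 3 -> R0=(3,0,0) value=3
Op 2: merge R0<->R1 -> R0=(3,0,0) R1=(3,0,0)
Op 3: inc R2 by 1 -> R2=(0,0,1) value=1
Op 4: inc R2 by 3 -> R2=(0,0,4) value=4
Op 5: merge R1<->R2 -> R1=(3,0,4) R2=(3,0,4)
Op 6: merge R0<->R2 -> R0=(3,0,4) R2=(3,0,4)
Op 7: merge R0<->R1 -> R0=(3,0,4) R1=(3,0,4)
Op 8: inc R2 by 2 -> R2=(3,0,6) value=9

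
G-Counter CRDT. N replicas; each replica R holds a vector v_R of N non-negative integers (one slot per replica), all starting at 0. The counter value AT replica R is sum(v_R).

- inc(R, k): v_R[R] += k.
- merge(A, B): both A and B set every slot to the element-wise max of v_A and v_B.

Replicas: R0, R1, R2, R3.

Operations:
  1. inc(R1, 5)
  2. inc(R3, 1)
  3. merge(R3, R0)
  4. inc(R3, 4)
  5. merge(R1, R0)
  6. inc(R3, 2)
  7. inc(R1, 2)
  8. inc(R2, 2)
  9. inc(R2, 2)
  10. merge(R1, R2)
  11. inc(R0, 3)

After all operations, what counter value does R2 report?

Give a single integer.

Op 1: inc R1 by 5 -> R1=(0,5,0,0) value=5
Op 2: inc R3 by 1 -> R3=(0,0,0,1) value=1
Op 3: merge R3<->R0 -> R3=(0,0,0,1) R0=(0,0,0,1)
Op 4: inc R3 by 4 -> R3=(0,0,0,5) value=5
Op 5: merge R1<->R0 -> R1=(0,5,0,1) R0=(0,5,0,1)
Op 6: inc R3 by 2 -> R3=(0,0,0,7) value=7
Op 7: inc R1 by 2 -> R1=(0,7,0,1) value=8
Op 8: inc R2 by 2 -> R2=(0,0,2,0) value=2
Op 9: inc R2 by 2 -> R2=(0,0,4,0) value=4
Op 10: merge R1<->R2 -> R1=(0,7,4,1) R2=(0,7,4,1)
Op 11: inc R0 by 3 -> R0=(3,5,0,1) value=9

Answer: 12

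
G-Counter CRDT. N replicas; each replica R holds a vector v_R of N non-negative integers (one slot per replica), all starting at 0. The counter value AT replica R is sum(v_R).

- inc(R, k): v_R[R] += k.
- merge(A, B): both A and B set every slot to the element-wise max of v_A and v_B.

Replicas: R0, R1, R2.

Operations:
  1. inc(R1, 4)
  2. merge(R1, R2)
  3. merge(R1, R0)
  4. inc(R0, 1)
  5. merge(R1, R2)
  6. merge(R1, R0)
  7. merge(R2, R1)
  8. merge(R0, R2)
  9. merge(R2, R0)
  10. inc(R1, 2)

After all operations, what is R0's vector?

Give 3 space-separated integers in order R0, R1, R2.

Answer: 1 4 0

Derivation:
Op 1: inc R1 by 4 -> R1=(0,4,0) value=4
Op 2: merge R1<->R2 -> R1=(0,4,0) R2=(0,4,0)
Op 3: merge R1<->R0 -> R1=(0,4,0) R0=(0,4,0)
Op 4: inc R0 by 1 -> R0=(1,4,0) value=5
Op 5: merge R1<->R2 -> R1=(0,4,0) R2=(0,4,0)
Op 6: merge R1<->R0 -> R1=(1,4,0) R0=(1,4,0)
Op 7: merge R2<->R1 -> R2=(1,4,0) R1=(1,4,0)
Op 8: merge R0<->R2 -> R0=(1,4,0) R2=(1,4,0)
Op 9: merge R2<->R0 -> R2=(1,4,0) R0=(1,4,0)
Op 10: inc R1 by 2 -> R1=(1,6,0) value=7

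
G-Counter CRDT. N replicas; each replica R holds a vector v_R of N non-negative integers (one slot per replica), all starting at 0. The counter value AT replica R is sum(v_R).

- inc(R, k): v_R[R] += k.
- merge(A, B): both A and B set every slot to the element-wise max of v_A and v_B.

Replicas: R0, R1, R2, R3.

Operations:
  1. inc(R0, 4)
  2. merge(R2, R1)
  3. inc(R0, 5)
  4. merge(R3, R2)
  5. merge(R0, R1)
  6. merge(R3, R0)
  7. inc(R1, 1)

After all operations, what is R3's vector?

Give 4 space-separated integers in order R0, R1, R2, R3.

Answer: 9 0 0 0

Derivation:
Op 1: inc R0 by 4 -> R0=(4,0,0,0) value=4
Op 2: merge R2<->R1 -> R2=(0,0,0,0) R1=(0,0,0,0)
Op 3: inc R0 by 5 -> R0=(9,0,0,0) value=9
Op 4: merge R3<->R2 -> R3=(0,0,0,0) R2=(0,0,0,0)
Op 5: merge R0<->R1 -> R0=(9,0,0,0) R1=(9,0,0,0)
Op 6: merge R3<->R0 -> R3=(9,0,0,0) R0=(9,0,0,0)
Op 7: inc R1 by 1 -> R1=(9,1,0,0) value=10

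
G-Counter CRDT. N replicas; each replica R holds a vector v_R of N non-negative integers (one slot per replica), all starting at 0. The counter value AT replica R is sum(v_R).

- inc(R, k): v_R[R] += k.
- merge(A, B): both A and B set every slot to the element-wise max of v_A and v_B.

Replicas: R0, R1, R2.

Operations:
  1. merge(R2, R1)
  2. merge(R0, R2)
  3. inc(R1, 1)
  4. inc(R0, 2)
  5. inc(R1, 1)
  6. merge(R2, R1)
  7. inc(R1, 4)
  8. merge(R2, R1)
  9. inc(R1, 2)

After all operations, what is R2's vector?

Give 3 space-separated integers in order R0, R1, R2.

Answer: 0 6 0

Derivation:
Op 1: merge R2<->R1 -> R2=(0,0,0) R1=(0,0,0)
Op 2: merge R0<->R2 -> R0=(0,0,0) R2=(0,0,0)
Op 3: inc R1 by 1 -> R1=(0,1,0) value=1
Op 4: inc R0 by 2 -> R0=(2,0,0) value=2
Op 5: inc R1 by 1 -> R1=(0,2,0) value=2
Op 6: merge R2<->R1 -> R2=(0,2,0) R1=(0,2,0)
Op 7: inc R1 by 4 -> R1=(0,6,0) value=6
Op 8: merge R2<->R1 -> R2=(0,6,0) R1=(0,6,0)
Op 9: inc R1 by 2 -> R1=(0,8,0) value=8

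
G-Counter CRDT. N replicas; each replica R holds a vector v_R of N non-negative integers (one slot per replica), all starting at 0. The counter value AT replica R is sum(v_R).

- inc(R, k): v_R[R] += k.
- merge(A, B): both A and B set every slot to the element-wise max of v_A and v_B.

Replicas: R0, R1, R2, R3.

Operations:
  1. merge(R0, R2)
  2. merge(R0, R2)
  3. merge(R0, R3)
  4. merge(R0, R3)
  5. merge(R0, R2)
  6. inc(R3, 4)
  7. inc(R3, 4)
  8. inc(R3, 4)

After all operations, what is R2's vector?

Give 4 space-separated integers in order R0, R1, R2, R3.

Answer: 0 0 0 0

Derivation:
Op 1: merge R0<->R2 -> R0=(0,0,0,0) R2=(0,0,0,0)
Op 2: merge R0<->R2 -> R0=(0,0,0,0) R2=(0,0,0,0)
Op 3: merge R0<->R3 -> R0=(0,0,0,0) R3=(0,0,0,0)
Op 4: merge R0<->R3 -> R0=(0,0,0,0) R3=(0,0,0,0)
Op 5: merge R0<->R2 -> R0=(0,0,0,0) R2=(0,0,0,0)
Op 6: inc R3 by 4 -> R3=(0,0,0,4) value=4
Op 7: inc R3 by 4 -> R3=(0,0,0,8) value=8
Op 8: inc R3 by 4 -> R3=(0,0,0,12) value=12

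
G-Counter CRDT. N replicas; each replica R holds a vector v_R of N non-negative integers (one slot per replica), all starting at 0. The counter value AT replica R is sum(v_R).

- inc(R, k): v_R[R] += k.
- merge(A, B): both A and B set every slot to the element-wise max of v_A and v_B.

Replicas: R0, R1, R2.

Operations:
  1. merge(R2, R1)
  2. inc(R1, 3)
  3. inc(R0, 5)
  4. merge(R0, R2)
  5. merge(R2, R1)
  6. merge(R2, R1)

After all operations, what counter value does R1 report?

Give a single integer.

Answer: 8

Derivation:
Op 1: merge R2<->R1 -> R2=(0,0,0) R1=(0,0,0)
Op 2: inc R1 by 3 -> R1=(0,3,0) value=3
Op 3: inc R0 by 5 -> R0=(5,0,0) value=5
Op 4: merge R0<->R2 -> R0=(5,0,0) R2=(5,0,0)
Op 5: merge R2<->R1 -> R2=(5,3,0) R1=(5,3,0)
Op 6: merge R2<->R1 -> R2=(5,3,0) R1=(5,3,0)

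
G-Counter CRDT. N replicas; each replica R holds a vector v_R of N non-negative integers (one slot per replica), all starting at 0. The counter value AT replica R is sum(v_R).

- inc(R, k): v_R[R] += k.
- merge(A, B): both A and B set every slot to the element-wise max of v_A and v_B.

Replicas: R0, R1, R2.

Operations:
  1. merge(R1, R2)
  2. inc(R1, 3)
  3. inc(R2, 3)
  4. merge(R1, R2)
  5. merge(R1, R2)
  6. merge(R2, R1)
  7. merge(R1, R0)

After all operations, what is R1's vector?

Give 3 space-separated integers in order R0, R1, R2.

Answer: 0 3 3

Derivation:
Op 1: merge R1<->R2 -> R1=(0,0,0) R2=(0,0,0)
Op 2: inc R1 by 3 -> R1=(0,3,0) value=3
Op 3: inc R2 by 3 -> R2=(0,0,3) value=3
Op 4: merge R1<->R2 -> R1=(0,3,3) R2=(0,3,3)
Op 5: merge R1<->R2 -> R1=(0,3,3) R2=(0,3,3)
Op 6: merge R2<->R1 -> R2=(0,3,3) R1=(0,3,3)
Op 7: merge R1<->R0 -> R1=(0,3,3) R0=(0,3,3)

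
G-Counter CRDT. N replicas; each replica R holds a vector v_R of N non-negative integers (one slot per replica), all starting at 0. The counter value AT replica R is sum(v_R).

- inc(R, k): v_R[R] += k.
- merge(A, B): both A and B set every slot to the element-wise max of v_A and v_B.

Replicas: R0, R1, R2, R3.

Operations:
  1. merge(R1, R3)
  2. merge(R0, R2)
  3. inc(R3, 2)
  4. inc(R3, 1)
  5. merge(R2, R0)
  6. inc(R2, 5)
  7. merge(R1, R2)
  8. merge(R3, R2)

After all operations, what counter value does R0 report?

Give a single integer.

Op 1: merge R1<->R3 -> R1=(0,0,0,0) R3=(0,0,0,0)
Op 2: merge R0<->R2 -> R0=(0,0,0,0) R2=(0,0,0,0)
Op 3: inc R3 by 2 -> R3=(0,0,0,2) value=2
Op 4: inc R3 by 1 -> R3=(0,0,0,3) value=3
Op 5: merge R2<->R0 -> R2=(0,0,0,0) R0=(0,0,0,0)
Op 6: inc R2 by 5 -> R2=(0,0,5,0) value=5
Op 7: merge R1<->R2 -> R1=(0,0,5,0) R2=(0,0,5,0)
Op 8: merge R3<->R2 -> R3=(0,0,5,3) R2=(0,0,5,3)

Answer: 0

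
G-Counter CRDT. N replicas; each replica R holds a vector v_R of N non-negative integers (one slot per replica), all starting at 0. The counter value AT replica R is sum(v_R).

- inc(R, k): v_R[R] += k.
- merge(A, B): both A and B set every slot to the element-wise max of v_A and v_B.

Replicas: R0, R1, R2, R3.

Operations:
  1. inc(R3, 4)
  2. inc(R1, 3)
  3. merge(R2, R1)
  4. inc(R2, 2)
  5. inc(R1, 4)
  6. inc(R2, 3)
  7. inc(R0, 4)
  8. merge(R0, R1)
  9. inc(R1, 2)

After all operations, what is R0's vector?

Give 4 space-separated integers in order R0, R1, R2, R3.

Answer: 4 7 0 0

Derivation:
Op 1: inc R3 by 4 -> R3=(0,0,0,4) value=4
Op 2: inc R1 by 3 -> R1=(0,3,0,0) value=3
Op 3: merge R2<->R1 -> R2=(0,3,0,0) R1=(0,3,0,0)
Op 4: inc R2 by 2 -> R2=(0,3,2,0) value=5
Op 5: inc R1 by 4 -> R1=(0,7,0,0) value=7
Op 6: inc R2 by 3 -> R2=(0,3,5,0) value=8
Op 7: inc R0 by 4 -> R0=(4,0,0,0) value=4
Op 8: merge R0<->R1 -> R0=(4,7,0,0) R1=(4,7,0,0)
Op 9: inc R1 by 2 -> R1=(4,9,0,0) value=13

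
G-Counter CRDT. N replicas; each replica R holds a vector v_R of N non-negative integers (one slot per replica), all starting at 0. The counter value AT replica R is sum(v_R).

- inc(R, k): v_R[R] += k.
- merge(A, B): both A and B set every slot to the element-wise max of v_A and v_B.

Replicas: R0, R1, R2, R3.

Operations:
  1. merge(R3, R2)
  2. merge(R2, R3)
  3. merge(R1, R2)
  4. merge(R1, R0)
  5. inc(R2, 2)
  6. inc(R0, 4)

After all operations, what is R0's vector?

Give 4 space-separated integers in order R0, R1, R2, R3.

Op 1: merge R3<->R2 -> R3=(0,0,0,0) R2=(0,0,0,0)
Op 2: merge R2<->R3 -> R2=(0,0,0,0) R3=(0,0,0,0)
Op 3: merge R1<->R2 -> R1=(0,0,0,0) R2=(0,0,0,0)
Op 4: merge R1<->R0 -> R1=(0,0,0,0) R0=(0,0,0,0)
Op 5: inc R2 by 2 -> R2=(0,0,2,0) value=2
Op 6: inc R0 by 4 -> R0=(4,0,0,0) value=4

Answer: 4 0 0 0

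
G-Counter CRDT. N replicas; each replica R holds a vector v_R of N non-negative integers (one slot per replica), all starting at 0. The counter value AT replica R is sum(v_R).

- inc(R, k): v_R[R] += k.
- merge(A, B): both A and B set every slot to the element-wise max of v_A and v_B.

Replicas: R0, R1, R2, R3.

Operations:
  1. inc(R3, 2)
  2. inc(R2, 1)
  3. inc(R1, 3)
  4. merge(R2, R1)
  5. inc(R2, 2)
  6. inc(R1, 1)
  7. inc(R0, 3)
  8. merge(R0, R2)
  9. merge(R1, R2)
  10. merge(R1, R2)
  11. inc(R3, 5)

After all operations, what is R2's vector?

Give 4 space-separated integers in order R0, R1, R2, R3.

Answer: 3 4 3 0

Derivation:
Op 1: inc R3 by 2 -> R3=(0,0,0,2) value=2
Op 2: inc R2 by 1 -> R2=(0,0,1,0) value=1
Op 3: inc R1 by 3 -> R1=(0,3,0,0) value=3
Op 4: merge R2<->R1 -> R2=(0,3,1,0) R1=(0,3,1,0)
Op 5: inc R2 by 2 -> R2=(0,3,3,0) value=6
Op 6: inc R1 by 1 -> R1=(0,4,1,0) value=5
Op 7: inc R0 by 3 -> R0=(3,0,0,0) value=3
Op 8: merge R0<->R2 -> R0=(3,3,3,0) R2=(3,3,3,0)
Op 9: merge R1<->R2 -> R1=(3,4,3,0) R2=(3,4,3,0)
Op 10: merge R1<->R2 -> R1=(3,4,3,0) R2=(3,4,3,0)
Op 11: inc R3 by 5 -> R3=(0,0,0,7) value=7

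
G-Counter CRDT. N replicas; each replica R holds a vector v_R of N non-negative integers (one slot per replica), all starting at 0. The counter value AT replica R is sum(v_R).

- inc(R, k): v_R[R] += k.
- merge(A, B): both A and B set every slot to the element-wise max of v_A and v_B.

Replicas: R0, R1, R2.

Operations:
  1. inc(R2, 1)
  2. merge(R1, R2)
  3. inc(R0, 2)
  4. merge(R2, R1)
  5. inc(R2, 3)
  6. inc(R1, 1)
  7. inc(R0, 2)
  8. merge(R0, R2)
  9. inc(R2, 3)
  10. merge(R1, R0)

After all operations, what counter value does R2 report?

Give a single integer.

Op 1: inc R2 by 1 -> R2=(0,0,1) value=1
Op 2: merge R1<->R2 -> R1=(0,0,1) R2=(0,0,1)
Op 3: inc R0 by 2 -> R0=(2,0,0) value=2
Op 4: merge R2<->R1 -> R2=(0,0,1) R1=(0,0,1)
Op 5: inc R2 by 3 -> R2=(0,0,4) value=4
Op 6: inc R1 by 1 -> R1=(0,1,1) value=2
Op 7: inc R0 by 2 -> R0=(4,0,0) value=4
Op 8: merge R0<->R2 -> R0=(4,0,4) R2=(4,0,4)
Op 9: inc R2 by 3 -> R2=(4,0,7) value=11
Op 10: merge R1<->R0 -> R1=(4,1,4) R0=(4,1,4)

Answer: 11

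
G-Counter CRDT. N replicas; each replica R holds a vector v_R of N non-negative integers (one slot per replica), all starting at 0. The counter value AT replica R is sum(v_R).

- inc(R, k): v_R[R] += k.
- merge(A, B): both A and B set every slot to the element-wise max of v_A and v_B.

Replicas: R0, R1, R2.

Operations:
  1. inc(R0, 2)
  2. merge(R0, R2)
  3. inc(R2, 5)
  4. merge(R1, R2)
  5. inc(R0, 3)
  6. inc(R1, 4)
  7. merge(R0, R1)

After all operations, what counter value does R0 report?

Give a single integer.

Answer: 14

Derivation:
Op 1: inc R0 by 2 -> R0=(2,0,0) value=2
Op 2: merge R0<->R2 -> R0=(2,0,0) R2=(2,0,0)
Op 3: inc R2 by 5 -> R2=(2,0,5) value=7
Op 4: merge R1<->R2 -> R1=(2,0,5) R2=(2,0,5)
Op 5: inc R0 by 3 -> R0=(5,0,0) value=5
Op 6: inc R1 by 4 -> R1=(2,4,5) value=11
Op 7: merge R0<->R1 -> R0=(5,4,5) R1=(5,4,5)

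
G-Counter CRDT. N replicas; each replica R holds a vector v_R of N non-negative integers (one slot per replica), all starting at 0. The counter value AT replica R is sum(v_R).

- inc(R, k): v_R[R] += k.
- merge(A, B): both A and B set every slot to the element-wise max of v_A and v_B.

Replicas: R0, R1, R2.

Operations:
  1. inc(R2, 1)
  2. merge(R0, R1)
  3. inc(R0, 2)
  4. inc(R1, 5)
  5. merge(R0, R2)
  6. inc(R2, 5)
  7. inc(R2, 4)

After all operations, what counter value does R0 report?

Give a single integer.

Op 1: inc R2 by 1 -> R2=(0,0,1) value=1
Op 2: merge R0<->R1 -> R0=(0,0,0) R1=(0,0,0)
Op 3: inc R0 by 2 -> R0=(2,0,0) value=2
Op 4: inc R1 by 5 -> R1=(0,5,0) value=5
Op 5: merge R0<->R2 -> R0=(2,0,1) R2=(2,0,1)
Op 6: inc R2 by 5 -> R2=(2,0,6) value=8
Op 7: inc R2 by 4 -> R2=(2,0,10) value=12

Answer: 3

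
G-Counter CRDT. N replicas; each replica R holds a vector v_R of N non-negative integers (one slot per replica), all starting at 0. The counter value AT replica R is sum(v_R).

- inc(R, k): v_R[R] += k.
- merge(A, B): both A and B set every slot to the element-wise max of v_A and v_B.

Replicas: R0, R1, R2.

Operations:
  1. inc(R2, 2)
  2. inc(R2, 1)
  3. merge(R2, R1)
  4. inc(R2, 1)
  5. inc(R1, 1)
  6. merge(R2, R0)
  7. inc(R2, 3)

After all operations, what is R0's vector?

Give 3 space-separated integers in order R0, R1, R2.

Answer: 0 0 4

Derivation:
Op 1: inc R2 by 2 -> R2=(0,0,2) value=2
Op 2: inc R2 by 1 -> R2=(0,0,3) value=3
Op 3: merge R2<->R1 -> R2=(0,0,3) R1=(0,0,3)
Op 4: inc R2 by 1 -> R2=(0,0,4) value=4
Op 5: inc R1 by 1 -> R1=(0,1,3) value=4
Op 6: merge R2<->R0 -> R2=(0,0,4) R0=(0,0,4)
Op 7: inc R2 by 3 -> R2=(0,0,7) value=7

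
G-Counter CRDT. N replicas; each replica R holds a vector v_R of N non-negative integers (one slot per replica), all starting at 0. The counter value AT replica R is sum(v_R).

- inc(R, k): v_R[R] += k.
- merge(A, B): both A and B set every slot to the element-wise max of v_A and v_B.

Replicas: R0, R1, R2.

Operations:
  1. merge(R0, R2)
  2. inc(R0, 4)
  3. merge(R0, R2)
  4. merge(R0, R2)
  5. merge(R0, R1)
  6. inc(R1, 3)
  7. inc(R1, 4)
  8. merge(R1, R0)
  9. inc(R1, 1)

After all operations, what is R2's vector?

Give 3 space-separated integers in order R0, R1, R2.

Op 1: merge R0<->R2 -> R0=(0,0,0) R2=(0,0,0)
Op 2: inc R0 by 4 -> R0=(4,0,0) value=4
Op 3: merge R0<->R2 -> R0=(4,0,0) R2=(4,0,0)
Op 4: merge R0<->R2 -> R0=(4,0,0) R2=(4,0,0)
Op 5: merge R0<->R1 -> R0=(4,0,0) R1=(4,0,0)
Op 6: inc R1 by 3 -> R1=(4,3,0) value=7
Op 7: inc R1 by 4 -> R1=(4,7,0) value=11
Op 8: merge R1<->R0 -> R1=(4,7,0) R0=(4,7,0)
Op 9: inc R1 by 1 -> R1=(4,8,0) value=12

Answer: 4 0 0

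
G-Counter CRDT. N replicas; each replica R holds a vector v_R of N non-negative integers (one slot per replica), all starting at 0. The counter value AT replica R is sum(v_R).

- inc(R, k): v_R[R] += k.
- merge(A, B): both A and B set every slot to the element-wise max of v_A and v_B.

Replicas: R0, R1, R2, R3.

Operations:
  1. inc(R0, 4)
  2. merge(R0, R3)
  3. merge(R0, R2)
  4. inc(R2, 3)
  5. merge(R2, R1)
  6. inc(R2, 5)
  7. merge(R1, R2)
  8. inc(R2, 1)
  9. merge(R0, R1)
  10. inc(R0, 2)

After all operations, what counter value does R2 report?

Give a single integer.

Op 1: inc R0 by 4 -> R0=(4,0,0,0) value=4
Op 2: merge R0<->R3 -> R0=(4,0,0,0) R3=(4,0,0,0)
Op 3: merge R0<->R2 -> R0=(4,0,0,0) R2=(4,0,0,0)
Op 4: inc R2 by 3 -> R2=(4,0,3,0) value=7
Op 5: merge R2<->R1 -> R2=(4,0,3,0) R1=(4,0,3,0)
Op 6: inc R2 by 5 -> R2=(4,0,8,0) value=12
Op 7: merge R1<->R2 -> R1=(4,0,8,0) R2=(4,0,8,0)
Op 8: inc R2 by 1 -> R2=(4,0,9,0) value=13
Op 9: merge R0<->R1 -> R0=(4,0,8,0) R1=(4,0,8,0)
Op 10: inc R0 by 2 -> R0=(6,0,8,0) value=14

Answer: 13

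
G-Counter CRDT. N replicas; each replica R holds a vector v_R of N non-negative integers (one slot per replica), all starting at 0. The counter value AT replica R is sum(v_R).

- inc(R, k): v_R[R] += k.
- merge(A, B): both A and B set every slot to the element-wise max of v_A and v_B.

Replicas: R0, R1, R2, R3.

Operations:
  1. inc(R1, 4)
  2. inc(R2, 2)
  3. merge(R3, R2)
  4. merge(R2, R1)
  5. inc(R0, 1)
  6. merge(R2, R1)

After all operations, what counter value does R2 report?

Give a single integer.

Op 1: inc R1 by 4 -> R1=(0,4,0,0) value=4
Op 2: inc R2 by 2 -> R2=(0,0,2,0) value=2
Op 3: merge R3<->R2 -> R3=(0,0,2,0) R2=(0,0,2,0)
Op 4: merge R2<->R1 -> R2=(0,4,2,0) R1=(0,4,2,0)
Op 5: inc R0 by 1 -> R0=(1,0,0,0) value=1
Op 6: merge R2<->R1 -> R2=(0,4,2,0) R1=(0,4,2,0)

Answer: 6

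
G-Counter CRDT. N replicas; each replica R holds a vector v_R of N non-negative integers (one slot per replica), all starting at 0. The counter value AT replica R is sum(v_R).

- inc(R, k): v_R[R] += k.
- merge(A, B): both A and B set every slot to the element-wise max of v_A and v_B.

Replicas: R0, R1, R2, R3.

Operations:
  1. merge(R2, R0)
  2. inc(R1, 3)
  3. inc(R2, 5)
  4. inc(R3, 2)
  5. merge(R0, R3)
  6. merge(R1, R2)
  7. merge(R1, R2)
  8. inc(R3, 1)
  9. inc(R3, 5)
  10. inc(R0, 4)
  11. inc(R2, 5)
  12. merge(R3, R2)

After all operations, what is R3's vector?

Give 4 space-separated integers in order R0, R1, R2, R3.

Answer: 0 3 10 8

Derivation:
Op 1: merge R2<->R0 -> R2=(0,0,0,0) R0=(0,0,0,0)
Op 2: inc R1 by 3 -> R1=(0,3,0,0) value=3
Op 3: inc R2 by 5 -> R2=(0,0,5,0) value=5
Op 4: inc R3 by 2 -> R3=(0,0,0,2) value=2
Op 5: merge R0<->R3 -> R0=(0,0,0,2) R3=(0,0,0,2)
Op 6: merge R1<->R2 -> R1=(0,3,5,0) R2=(0,3,5,0)
Op 7: merge R1<->R2 -> R1=(0,3,5,0) R2=(0,3,5,0)
Op 8: inc R3 by 1 -> R3=(0,0,0,3) value=3
Op 9: inc R3 by 5 -> R3=(0,0,0,8) value=8
Op 10: inc R0 by 4 -> R0=(4,0,0,2) value=6
Op 11: inc R2 by 5 -> R2=(0,3,10,0) value=13
Op 12: merge R3<->R2 -> R3=(0,3,10,8) R2=(0,3,10,8)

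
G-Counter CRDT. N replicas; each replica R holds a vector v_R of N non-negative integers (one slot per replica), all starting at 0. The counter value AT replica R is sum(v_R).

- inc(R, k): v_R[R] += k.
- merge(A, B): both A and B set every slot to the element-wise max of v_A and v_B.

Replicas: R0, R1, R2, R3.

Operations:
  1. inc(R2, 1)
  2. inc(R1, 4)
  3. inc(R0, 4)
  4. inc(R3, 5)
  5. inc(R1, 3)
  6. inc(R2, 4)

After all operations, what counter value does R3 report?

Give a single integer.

Op 1: inc R2 by 1 -> R2=(0,0,1,0) value=1
Op 2: inc R1 by 4 -> R1=(0,4,0,0) value=4
Op 3: inc R0 by 4 -> R0=(4,0,0,0) value=4
Op 4: inc R3 by 5 -> R3=(0,0,0,5) value=5
Op 5: inc R1 by 3 -> R1=(0,7,0,0) value=7
Op 6: inc R2 by 4 -> R2=(0,0,5,0) value=5

Answer: 5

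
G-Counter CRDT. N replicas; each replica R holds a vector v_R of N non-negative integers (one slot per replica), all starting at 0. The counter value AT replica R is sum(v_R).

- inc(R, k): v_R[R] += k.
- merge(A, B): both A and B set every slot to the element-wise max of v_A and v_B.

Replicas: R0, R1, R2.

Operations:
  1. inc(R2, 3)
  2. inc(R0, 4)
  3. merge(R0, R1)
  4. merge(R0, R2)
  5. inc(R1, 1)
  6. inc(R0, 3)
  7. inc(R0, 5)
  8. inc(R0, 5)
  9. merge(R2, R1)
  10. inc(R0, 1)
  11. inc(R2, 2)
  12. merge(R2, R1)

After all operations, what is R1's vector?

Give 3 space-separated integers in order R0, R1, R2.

Answer: 4 1 5

Derivation:
Op 1: inc R2 by 3 -> R2=(0,0,3) value=3
Op 2: inc R0 by 4 -> R0=(4,0,0) value=4
Op 3: merge R0<->R1 -> R0=(4,0,0) R1=(4,0,0)
Op 4: merge R0<->R2 -> R0=(4,0,3) R2=(4,0,3)
Op 5: inc R1 by 1 -> R1=(4,1,0) value=5
Op 6: inc R0 by 3 -> R0=(7,0,3) value=10
Op 7: inc R0 by 5 -> R0=(12,0,3) value=15
Op 8: inc R0 by 5 -> R0=(17,0,3) value=20
Op 9: merge R2<->R1 -> R2=(4,1,3) R1=(4,1,3)
Op 10: inc R0 by 1 -> R0=(18,0,3) value=21
Op 11: inc R2 by 2 -> R2=(4,1,5) value=10
Op 12: merge R2<->R1 -> R2=(4,1,5) R1=(4,1,5)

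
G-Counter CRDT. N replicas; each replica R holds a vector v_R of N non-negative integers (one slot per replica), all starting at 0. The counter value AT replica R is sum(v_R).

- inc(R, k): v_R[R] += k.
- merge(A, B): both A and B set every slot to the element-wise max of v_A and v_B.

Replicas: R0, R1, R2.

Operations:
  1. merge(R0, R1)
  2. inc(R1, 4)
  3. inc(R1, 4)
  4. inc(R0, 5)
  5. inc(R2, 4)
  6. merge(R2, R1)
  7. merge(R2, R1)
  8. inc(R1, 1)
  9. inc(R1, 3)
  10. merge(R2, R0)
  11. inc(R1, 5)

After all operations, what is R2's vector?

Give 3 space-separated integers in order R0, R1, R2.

Op 1: merge R0<->R1 -> R0=(0,0,0) R1=(0,0,0)
Op 2: inc R1 by 4 -> R1=(0,4,0) value=4
Op 3: inc R1 by 4 -> R1=(0,8,0) value=8
Op 4: inc R0 by 5 -> R0=(5,0,0) value=5
Op 5: inc R2 by 4 -> R2=(0,0,4) value=4
Op 6: merge R2<->R1 -> R2=(0,8,4) R1=(0,8,4)
Op 7: merge R2<->R1 -> R2=(0,8,4) R1=(0,8,4)
Op 8: inc R1 by 1 -> R1=(0,9,4) value=13
Op 9: inc R1 by 3 -> R1=(0,12,4) value=16
Op 10: merge R2<->R0 -> R2=(5,8,4) R0=(5,8,4)
Op 11: inc R1 by 5 -> R1=(0,17,4) value=21

Answer: 5 8 4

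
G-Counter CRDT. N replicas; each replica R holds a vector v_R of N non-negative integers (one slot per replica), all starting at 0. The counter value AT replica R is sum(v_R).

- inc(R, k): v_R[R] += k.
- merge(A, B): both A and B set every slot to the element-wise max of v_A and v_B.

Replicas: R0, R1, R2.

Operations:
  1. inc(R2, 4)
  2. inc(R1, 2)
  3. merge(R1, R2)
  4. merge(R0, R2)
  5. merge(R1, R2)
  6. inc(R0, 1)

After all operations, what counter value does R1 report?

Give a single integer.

Op 1: inc R2 by 4 -> R2=(0,0,4) value=4
Op 2: inc R1 by 2 -> R1=(0,2,0) value=2
Op 3: merge R1<->R2 -> R1=(0,2,4) R2=(0,2,4)
Op 4: merge R0<->R2 -> R0=(0,2,4) R2=(0,2,4)
Op 5: merge R1<->R2 -> R1=(0,2,4) R2=(0,2,4)
Op 6: inc R0 by 1 -> R0=(1,2,4) value=7

Answer: 6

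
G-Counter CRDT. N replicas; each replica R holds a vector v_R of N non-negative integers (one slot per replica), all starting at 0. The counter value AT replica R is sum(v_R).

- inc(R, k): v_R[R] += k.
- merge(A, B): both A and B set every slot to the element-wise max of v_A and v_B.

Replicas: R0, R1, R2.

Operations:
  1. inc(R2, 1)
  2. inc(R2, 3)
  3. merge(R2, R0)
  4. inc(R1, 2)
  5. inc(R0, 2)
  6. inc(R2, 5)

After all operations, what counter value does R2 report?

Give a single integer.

Answer: 9

Derivation:
Op 1: inc R2 by 1 -> R2=(0,0,1) value=1
Op 2: inc R2 by 3 -> R2=(0,0,4) value=4
Op 3: merge R2<->R0 -> R2=(0,0,4) R0=(0,0,4)
Op 4: inc R1 by 2 -> R1=(0,2,0) value=2
Op 5: inc R0 by 2 -> R0=(2,0,4) value=6
Op 6: inc R2 by 5 -> R2=(0,0,9) value=9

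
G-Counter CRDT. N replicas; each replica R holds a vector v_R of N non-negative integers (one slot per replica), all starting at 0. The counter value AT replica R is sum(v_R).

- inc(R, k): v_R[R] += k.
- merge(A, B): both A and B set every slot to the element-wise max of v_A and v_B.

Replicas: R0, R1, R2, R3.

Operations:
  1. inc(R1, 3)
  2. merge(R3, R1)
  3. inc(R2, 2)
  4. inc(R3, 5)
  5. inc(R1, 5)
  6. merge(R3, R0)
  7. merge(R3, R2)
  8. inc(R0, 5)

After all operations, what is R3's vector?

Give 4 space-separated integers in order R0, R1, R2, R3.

Answer: 0 3 2 5

Derivation:
Op 1: inc R1 by 3 -> R1=(0,3,0,0) value=3
Op 2: merge R3<->R1 -> R3=(0,3,0,0) R1=(0,3,0,0)
Op 3: inc R2 by 2 -> R2=(0,0,2,0) value=2
Op 4: inc R3 by 5 -> R3=(0,3,0,5) value=8
Op 5: inc R1 by 5 -> R1=(0,8,0,0) value=8
Op 6: merge R3<->R0 -> R3=(0,3,0,5) R0=(0,3,0,5)
Op 7: merge R3<->R2 -> R3=(0,3,2,5) R2=(0,3,2,5)
Op 8: inc R0 by 5 -> R0=(5,3,0,5) value=13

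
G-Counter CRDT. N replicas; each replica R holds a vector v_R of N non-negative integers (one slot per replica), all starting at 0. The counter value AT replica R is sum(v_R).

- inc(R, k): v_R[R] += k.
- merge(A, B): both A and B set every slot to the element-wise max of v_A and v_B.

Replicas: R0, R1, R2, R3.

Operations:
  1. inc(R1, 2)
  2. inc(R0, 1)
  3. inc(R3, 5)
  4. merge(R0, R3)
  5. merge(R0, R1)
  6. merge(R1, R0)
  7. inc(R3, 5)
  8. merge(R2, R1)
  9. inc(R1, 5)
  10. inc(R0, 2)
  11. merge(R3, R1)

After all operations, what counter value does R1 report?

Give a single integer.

Answer: 18

Derivation:
Op 1: inc R1 by 2 -> R1=(0,2,0,0) value=2
Op 2: inc R0 by 1 -> R0=(1,0,0,0) value=1
Op 3: inc R3 by 5 -> R3=(0,0,0,5) value=5
Op 4: merge R0<->R3 -> R0=(1,0,0,5) R3=(1,0,0,5)
Op 5: merge R0<->R1 -> R0=(1,2,0,5) R1=(1,2,0,5)
Op 6: merge R1<->R0 -> R1=(1,2,0,5) R0=(1,2,0,5)
Op 7: inc R3 by 5 -> R3=(1,0,0,10) value=11
Op 8: merge R2<->R1 -> R2=(1,2,0,5) R1=(1,2,0,5)
Op 9: inc R1 by 5 -> R1=(1,7,0,5) value=13
Op 10: inc R0 by 2 -> R0=(3,2,0,5) value=10
Op 11: merge R3<->R1 -> R3=(1,7,0,10) R1=(1,7,0,10)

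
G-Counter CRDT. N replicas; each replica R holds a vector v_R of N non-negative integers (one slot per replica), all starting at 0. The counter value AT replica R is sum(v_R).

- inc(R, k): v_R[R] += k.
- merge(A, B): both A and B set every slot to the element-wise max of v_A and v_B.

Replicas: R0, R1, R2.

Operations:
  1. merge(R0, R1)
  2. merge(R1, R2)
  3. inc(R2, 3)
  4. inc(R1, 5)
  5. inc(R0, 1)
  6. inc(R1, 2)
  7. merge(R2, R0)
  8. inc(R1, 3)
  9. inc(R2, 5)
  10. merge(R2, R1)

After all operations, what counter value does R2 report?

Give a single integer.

Op 1: merge R0<->R1 -> R0=(0,0,0) R1=(0,0,0)
Op 2: merge R1<->R2 -> R1=(0,0,0) R2=(0,0,0)
Op 3: inc R2 by 3 -> R2=(0,0,3) value=3
Op 4: inc R1 by 5 -> R1=(0,5,0) value=5
Op 5: inc R0 by 1 -> R0=(1,0,0) value=1
Op 6: inc R1 by 2 -> R1=(0,7,0) value=7
Op 7: merge R2<->R0 -> R2=(1,0,3) R0=(1,0,3)
Op 8: inc R1 by 3 -> R1=(0,10,0) value=10
Op 9: inc R2 by 5 -> R2=(1,0,8) value=9
Op 10: merge R2<->R1 -> R2=(1,10,8) R1=(1,10,8)

Answer: 19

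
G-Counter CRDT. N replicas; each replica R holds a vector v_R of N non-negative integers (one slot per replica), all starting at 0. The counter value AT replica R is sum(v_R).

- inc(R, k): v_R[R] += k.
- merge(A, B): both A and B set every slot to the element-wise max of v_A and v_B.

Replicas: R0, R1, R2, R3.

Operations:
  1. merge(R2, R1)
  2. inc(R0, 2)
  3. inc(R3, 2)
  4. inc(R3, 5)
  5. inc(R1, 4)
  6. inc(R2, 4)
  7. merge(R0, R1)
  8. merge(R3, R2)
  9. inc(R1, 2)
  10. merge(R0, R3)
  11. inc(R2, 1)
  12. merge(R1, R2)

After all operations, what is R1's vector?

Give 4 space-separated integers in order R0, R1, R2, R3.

Op 1: merge R2<->R1 -> R2=(0,0,0,0) R1=(0,0,0,0)
Op 2: inc R0 by 2 -> R0=(2,0,0,0) value=2
Op 3: inc R3 by 2 -> R3=(0,0,0,2) value=2
Op 4: inc R3 by 5 -> R3=(0,0,0,7) value=7
Op 5: inc R1 by 4 -> R1=(0,4,0,0) value=4
Op 6: inc R2 by 4 -> R2=(0,0,4,0) value=4
Op 7: merge R0<->R1 -> R0=(2,4,0,0) R1=(2,4,0,0)
Op 8: merge R3<->R2 -> R3=(0,0,4,7) R2=(0,0,4,7)
Op 9: inc R1 by 2 -> R1=(2,6,0,0) value=8
Op 10: merge R0<->R3 -> R0=(2,4,4,7) R3=(2,4,4,7)
Op 11: inc R2 by 1 -> R2=(0,0,5,7) value=12
Op 12: merge R1<->R2 -> R1=(2,6,5,7) R2=(2,6,5,7)

Answer: 2 6 5 7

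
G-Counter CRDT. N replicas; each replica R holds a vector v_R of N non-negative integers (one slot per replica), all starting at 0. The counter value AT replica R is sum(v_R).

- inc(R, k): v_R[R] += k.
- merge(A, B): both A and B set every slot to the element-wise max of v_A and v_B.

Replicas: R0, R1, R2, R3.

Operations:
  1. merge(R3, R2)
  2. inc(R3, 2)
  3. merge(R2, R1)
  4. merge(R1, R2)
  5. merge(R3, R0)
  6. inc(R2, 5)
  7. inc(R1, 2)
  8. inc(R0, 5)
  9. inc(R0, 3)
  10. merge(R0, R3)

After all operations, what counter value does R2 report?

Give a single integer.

Op 1: merge R3<->R2 -> R3=(0,0,0,0) R2=(0,0,0,0)
Op 2: inc R3 by 2 -> R3=(0,0,0,2) value=2
Op 3: merge R2<->R1 -> R2=(0,0,0,0) R1=(0,0,0,0)
Op 4: merge R1<->R2 -> R1=(0,0,0,0) R2=(0,0,0,0)
Op 5: merge R3<->R0 -> R3=(0,0,0,2) R0=(0,0,0,2)
Op 6: inc R2 by 5 -> R2=(0,0,5,0) value=5
Op 7: inc R1 by 2 -> R1=(0,2,0,0) value=2
Op 8: inc R0 by 5 -> R0=(5,0,0,2) value=7
Op 9: inc R0 by 3 -> R0=(8,0,0,2) value=10
Op 10: merge R0<->R3 -> R0=(8,0,0,2) R3=(8,0,0,2)

Answer: 5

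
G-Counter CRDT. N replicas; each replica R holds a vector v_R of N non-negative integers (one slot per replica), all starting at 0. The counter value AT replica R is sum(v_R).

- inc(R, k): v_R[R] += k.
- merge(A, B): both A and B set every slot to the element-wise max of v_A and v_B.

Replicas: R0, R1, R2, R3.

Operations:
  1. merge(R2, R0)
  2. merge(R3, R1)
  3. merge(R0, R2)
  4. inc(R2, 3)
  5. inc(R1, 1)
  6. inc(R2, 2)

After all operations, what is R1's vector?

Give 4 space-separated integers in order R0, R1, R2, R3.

Op 1: merge R2<->R0 -> R2=(0,0,0,0) R0=(0,0,0,0)
Op 2: merge R3<->R1 -> R3=(0,0,0,0) R1=(0,0,0,0)
Op 3: merge R0<->R2 -> R0=(0,0,0,0) R2=(0,0,0,0)
Op 4: inc R2 by 3 -> R2=(0,0,3,0) value=3
Op 5: inc R1 by 1 -> R1=(0,1,0,0) value=1
Op 6: inc R2 by 2 -> R2=(0,0,5,0) value=5

Answer: 0 1 0 0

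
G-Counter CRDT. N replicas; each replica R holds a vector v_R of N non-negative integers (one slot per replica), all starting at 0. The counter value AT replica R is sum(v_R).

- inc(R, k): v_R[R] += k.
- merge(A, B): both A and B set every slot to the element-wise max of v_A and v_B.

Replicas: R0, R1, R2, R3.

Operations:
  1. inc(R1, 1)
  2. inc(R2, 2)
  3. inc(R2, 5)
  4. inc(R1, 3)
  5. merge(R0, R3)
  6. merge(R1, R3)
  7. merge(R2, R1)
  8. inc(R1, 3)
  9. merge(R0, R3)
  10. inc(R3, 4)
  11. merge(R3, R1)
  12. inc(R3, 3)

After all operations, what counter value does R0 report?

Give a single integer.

Op 1: inc R1 by 1 -> R1=(0,1,0,0) value=1
Op 2: inc R2 by 2 -> R2=(0,0,2,0) value=2
Op 3: inc R2 by 5 -> R2=(0,0,7,0) value=7
Op 4: inc R1 by 3 -> R1=(0,4,0,0) value=4
Op 5: merge R0<->R3 -> R0=(0,0,0,0) R3=(0,0,0,0)
Op 6: merge R1<->R3 -> R1=(0,4,0,0) R3=(0,4,0,0)
Op 7: merge R2<->R1 -> R2=(0,4,7,0) R1=(0,4,7,0)
Op 8: inc R1 by 3 -> R1=(0,7,7,0) value=14
Op 9: merge R0<->R3 -> R0=(0,4,0,0) R3=(0,4,0,0)
Op 10: inc R3 by 4 -> R3=(0,4,0,4) value=8
Op 11: merge R3<->R1 -> R3=(0,7,7,4) R1=(0,7,7,4)
Op 12: inc R3 by 3 -> R3=(0,7,7,7) value=21

Answer: 4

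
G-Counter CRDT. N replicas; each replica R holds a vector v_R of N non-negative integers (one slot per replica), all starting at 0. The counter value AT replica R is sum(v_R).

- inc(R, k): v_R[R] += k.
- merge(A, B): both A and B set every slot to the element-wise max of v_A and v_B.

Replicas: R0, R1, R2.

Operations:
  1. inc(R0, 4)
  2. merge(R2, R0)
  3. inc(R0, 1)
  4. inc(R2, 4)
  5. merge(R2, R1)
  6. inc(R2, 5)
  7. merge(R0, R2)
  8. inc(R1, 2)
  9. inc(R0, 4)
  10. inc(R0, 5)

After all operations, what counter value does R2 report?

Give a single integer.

Op 1: inc R0 by 4 -> R0=(4,0,0) value=4
Op 2: merge R2<->R0 -> R2=(4,0,0) R0=(4,0,0)
Op 3: inc R0 by 1 -> R0=(5,0,0) value=5
Op 4: inc R2 by 4 -> R2=(4,0,4) value=8
Op 5: merge R2<->R1 -> R2=(4,0,4) R1=(4,0,4)
Op 6: inc R2 by 5 -> R2=(4,0,9) value=13
Op 7: merge R0<->R2 -> R0=(5,0,9) R2=(5,0,9)
Op 8: inc R1 by 2 -> R1=(4,2,4) value=10
Op 9: inc R0 by 4 -> R0=(9,0,9) value=18
Op 10: inc R0 by 5 -> R0=(14,0,9) value=23

Answer: 14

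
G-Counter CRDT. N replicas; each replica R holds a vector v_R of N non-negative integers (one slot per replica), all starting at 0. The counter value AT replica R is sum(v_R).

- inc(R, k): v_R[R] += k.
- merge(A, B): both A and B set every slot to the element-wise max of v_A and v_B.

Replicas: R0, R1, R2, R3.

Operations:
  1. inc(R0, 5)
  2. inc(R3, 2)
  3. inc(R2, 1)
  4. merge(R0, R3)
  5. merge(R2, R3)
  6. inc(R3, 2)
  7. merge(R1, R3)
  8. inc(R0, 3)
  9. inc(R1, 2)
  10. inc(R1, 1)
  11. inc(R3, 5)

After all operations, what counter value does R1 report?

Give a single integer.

Op 1: inc R0 by 5 -> R0=(5,0,0,0) value=5
Op 2: inc R3 by 2 -> R3=(0,0,0,2) value=2
Op 3: inc R2 by 1 -> R2=(0,0,1,0) value=1
Op 4: merge R0<->R3 -> R0=(5,0,0,2) R3=(5,0,0,2)
Op 5: merge R2<->R3 -> R2=(5,0,1,2) R3=(5,0,1,2)
Op 6: inc R3 by 2 -> R3=(5,0,1,4) value=10
Op 7: merge R1<->R3 -> R1=(5,0,1,4) R3=(5,0,1,4)
Op 8: inc R0 by 3 -> R0=(8,0,0,2) value=10
Op 9: inc R1 by 2 -> R1=(5,2,1,4) value=12
Op 10: inc R1 by 1 -> R1=(5,3,1,4) value=13
Op 11: inc R3 by 5 -> R3=(5,0,1,9) value=15

Answer: 13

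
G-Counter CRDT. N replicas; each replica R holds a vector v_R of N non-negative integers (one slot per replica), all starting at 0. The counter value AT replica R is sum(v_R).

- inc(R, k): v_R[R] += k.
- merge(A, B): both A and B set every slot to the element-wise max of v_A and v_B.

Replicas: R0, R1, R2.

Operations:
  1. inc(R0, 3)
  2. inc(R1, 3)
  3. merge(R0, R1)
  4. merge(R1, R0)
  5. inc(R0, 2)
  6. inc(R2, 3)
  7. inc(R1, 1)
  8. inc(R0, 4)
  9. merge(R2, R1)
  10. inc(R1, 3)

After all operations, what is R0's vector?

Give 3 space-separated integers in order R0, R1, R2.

Answer: 9 3 0

Derivation:
Op 1: inc R0 by 3 -> R0=(3,0,0) value=3
Op 2: inc R1 by 3 -> R1=(0,3,0) value=3
Op 3: merge R0<->R1 -> R0=(3,3,0) R1=(3,3,0)
Op 4: merge R1<->R0 -> R1=(3,3,0) R0=(3,3,0)
Op 5: inc R0 by 2 -> R0=(5,3,0) value=8
Op 6: inc R2 by 3 -> R2=(0,0,3) value=3
Op 7: inc R1 by 1 -> R1=(3,4,0) value=7
Op 8: inc R0 by 4 -> R0=(9,3,0) value=12
Op 9: merge R2<->R1 -> R2=(3,4,3) R1=(3,4,3)
Op 10: inc R1 by 3 -> R1=(3,7,3) value=13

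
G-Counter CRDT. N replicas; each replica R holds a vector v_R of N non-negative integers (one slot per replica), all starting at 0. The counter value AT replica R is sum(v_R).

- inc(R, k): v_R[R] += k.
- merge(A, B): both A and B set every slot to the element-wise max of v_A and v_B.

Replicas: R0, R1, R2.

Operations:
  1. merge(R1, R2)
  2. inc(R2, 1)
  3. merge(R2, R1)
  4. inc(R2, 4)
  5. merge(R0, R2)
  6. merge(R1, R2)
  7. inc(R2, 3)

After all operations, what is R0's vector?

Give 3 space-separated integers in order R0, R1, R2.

Answer: 0 0 5

Derivation:
Op 1: merge R1<->R2 -> R1=(0,0,0) R2=(0,0,0)
Op 2: inc R2 by 1 -> R2=(0,0,1) value=1
Op 3: merge R2<->R1 -> R2=(0,0,1) R1=(0,0,1)
Op 4: inc R2 by 4 -> R2=(0,0,5) value=5
Op 5: merge R0<->R2 -> R0=(0,0,5) R2=(0,0,5)
Op 6: merge R1<->R2 -> R1=(0,0,5) R2=(0,0,5)
Op 7: inc R2 by 3 -> R2=(0,0,8) value=8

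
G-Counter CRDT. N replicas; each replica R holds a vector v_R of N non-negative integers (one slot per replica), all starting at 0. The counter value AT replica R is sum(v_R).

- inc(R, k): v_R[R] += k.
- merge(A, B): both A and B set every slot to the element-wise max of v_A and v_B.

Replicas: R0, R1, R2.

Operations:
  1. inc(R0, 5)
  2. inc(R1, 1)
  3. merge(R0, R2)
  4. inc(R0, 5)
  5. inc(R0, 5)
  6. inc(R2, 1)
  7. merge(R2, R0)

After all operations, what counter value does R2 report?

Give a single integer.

Answer: 16

Derivation:
Op 1: inc R0 by 5 -> R0=(5,0,0) value=5
Op 2: inc R1 by 1 -> R1=(0,1,0) value=1
Op 3: merge R0<->R2 -> R0=(5,0,0) R2=(5,0,0)
Op 4: inc R0 by 5 -> R0=(10,0,0) value=10
Op 5: inc R0 by 5 -> R0=(15,0,0) value=15
Op 6: inc R2 by 1 -> R2=(5,0,1) value=6
Op 7: merge R2<->R0 -> R2=(15,0,1) R0=(15,0,1)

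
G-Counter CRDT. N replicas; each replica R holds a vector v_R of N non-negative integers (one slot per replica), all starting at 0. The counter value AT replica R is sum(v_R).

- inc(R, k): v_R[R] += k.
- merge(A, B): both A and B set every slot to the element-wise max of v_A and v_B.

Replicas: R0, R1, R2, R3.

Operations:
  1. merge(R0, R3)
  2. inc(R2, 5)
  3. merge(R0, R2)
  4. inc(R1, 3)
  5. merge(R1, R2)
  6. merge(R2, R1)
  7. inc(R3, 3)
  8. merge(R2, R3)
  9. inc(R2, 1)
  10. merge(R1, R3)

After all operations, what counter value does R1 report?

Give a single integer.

Answer: 11

Derivation:
Op 1: merge R0<->R3 -> R0=(0,0,0,0) R3=(0,0,0,0)
Op 2: inc R2 by 5 -> R2=(0,0,5,0) value=5
Op 3: merge R0<->R2 -> R0=(0,0,5,0) R2=(0,0,5,0)
Op 4: inc R1 by 3 -> R1=(0,3,0,0) value=3
Op 5: merge R1<->R2 -> R1=(0,3,5,0) R2=(0,3,5,0)
Op 6: merge R2<->R1 -> R2=(0,3,5,0) R1=(0,3,5,0)
Op 7: inc R3 by 3 -> R3=(0,0,0,3) value=3
Op 8: merge R2<->R3 -> R2=(0,3,5,3) R3=(0,3,5,3)
Op 9: inc R2 by 1 -> R2=(0,3,6,3) value=12
Op 10: merge R1<->R3 -> R1=(0,3,5,3) R3=(0,3,5,3)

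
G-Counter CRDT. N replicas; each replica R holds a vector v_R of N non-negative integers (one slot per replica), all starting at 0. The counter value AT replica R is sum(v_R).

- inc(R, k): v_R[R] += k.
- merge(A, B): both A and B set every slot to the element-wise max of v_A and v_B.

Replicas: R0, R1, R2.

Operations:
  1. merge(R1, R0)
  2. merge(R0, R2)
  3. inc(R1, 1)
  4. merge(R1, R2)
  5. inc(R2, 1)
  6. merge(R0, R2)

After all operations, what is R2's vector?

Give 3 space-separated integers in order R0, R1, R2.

Op 1: merge R1<->R0 -> R1=(0,0,0) R0=(0,0,0)
Op 2: merge R0<->R2 -> R0=(0,0,0) R2=(0,0,0)
Op 3: inc R1 by 1 -> R1=(0,1,0) value=1
Op 4: merge R1<->R2 -> R1=(0,1,0) R2=(0,1,0)
Op 5: inc R2 by 1 -> R2=(0,1,1) value=2
Op 6: merge R0<->R2 -> R0=(0,1,1) R2=(0,1,1)

Answer: 0 1 1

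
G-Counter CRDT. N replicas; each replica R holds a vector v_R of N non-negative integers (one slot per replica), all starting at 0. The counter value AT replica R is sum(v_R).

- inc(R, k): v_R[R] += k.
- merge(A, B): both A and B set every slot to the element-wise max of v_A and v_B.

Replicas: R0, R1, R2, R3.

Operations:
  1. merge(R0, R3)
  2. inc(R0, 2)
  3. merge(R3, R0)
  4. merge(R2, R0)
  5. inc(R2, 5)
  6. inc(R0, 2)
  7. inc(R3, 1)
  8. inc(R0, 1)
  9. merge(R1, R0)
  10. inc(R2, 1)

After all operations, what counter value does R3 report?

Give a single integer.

Op 1: merge R0<->R3 -> R0=(0,0,0,0) R3=(0,0,0,0)
Op 2: inc R0 by 2 -> R0=(2,0,0,0) value=2
Op 3: merge R3<->R0 -> R3=(2,0,0,0) R0=(2,0,0,0)
Op 4: merge R2<->R0 -> R2=(2,0,0,0) R0=(2,0,0,0)
Op 5: inc R2 by 5 -> R2=(2,0,5,0) value=7
Op 6: inc R0 by 2 -> R0=(4,0,0,0) value=4
Op 7: inc R3 by 1 -> R3=(2,0,0,1) value=3
Op 8: inc R0 by 1 -> R0=(5,0,0,0) value=5
Op 9: merge R1<->R0 -> R1=(5,0,0,0) R0=(5,0,0,0)
Op 10: inc R2 by 1 -> R2=(2,0,6,0) value=8

Answer: 3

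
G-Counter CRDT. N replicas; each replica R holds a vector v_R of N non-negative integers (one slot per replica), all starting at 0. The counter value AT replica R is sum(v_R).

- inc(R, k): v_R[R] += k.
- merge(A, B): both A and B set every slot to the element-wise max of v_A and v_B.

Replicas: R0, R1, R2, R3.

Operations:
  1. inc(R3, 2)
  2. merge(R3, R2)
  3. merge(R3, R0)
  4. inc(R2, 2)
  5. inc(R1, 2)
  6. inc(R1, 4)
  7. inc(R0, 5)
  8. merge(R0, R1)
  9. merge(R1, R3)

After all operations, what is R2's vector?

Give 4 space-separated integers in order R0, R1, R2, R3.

Answer: 0 0 2 2

Derivation:
Op 1: inc R3 by 2 -> R3=(0,0,0,2) value=2
Op 2: merge R3<->R2 -> R3=(0,0,0,2) R2=(0,0,0,2)
Op 3: merge R3<->R0 -> R3=(0,0,0,2) R0=(0,0,0,2)
Op 4: inc R2 by 2 -> R2=(0,0,2,2) value=4
Op 5: inc R1 by 2 -> R1=(0,2,0,0) value=2
Op 6: inc R1 by 4 -> R1=(0,6,0,0) value=6
Op 7: inc R0 by 5 -> R0=(5,0,0,2) value=7
Op 8: merge R0<->R1 -> R0=(5,6,0,2) R1=(5,6,0,2)
Op 9: merge R1<->R3 -> R1=(5,6,0,2) R3=(5,6,0,2)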